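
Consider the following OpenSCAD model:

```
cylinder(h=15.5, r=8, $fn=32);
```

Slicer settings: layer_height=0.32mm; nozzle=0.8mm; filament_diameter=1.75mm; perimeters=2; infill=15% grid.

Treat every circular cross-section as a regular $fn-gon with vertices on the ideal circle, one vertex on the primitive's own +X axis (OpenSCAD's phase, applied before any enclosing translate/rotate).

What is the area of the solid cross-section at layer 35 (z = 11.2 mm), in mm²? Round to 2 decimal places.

199.77 mm²

At z = 11.2 mm: the r=8 cylinder gives a regular 32-gon of circumradius 8 (constant along its height) (area = (32/2)·8.000²·sin(360°/32) = 199.77 mm²). Overall, the cross-section is a single solid region. Net area = 199.77 mm².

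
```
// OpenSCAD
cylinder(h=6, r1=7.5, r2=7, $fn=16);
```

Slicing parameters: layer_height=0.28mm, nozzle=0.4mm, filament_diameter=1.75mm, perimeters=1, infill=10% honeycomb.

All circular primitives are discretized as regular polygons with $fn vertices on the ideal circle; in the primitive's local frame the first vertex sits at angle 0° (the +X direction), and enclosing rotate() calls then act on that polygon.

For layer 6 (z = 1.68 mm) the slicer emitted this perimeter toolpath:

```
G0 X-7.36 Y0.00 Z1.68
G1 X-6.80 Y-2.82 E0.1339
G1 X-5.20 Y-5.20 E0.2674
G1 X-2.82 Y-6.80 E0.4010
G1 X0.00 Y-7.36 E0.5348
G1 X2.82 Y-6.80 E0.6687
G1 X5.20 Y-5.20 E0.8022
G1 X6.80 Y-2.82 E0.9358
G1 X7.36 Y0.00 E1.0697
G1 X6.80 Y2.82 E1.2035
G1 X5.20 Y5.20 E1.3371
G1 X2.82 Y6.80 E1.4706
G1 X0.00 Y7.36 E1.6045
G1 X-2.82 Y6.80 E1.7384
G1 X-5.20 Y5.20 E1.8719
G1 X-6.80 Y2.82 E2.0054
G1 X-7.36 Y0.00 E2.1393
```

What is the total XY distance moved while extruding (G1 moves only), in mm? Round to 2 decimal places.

45.94 mm

Sum the Euclidean lengths of each G1 segment: total = 45.94 mm.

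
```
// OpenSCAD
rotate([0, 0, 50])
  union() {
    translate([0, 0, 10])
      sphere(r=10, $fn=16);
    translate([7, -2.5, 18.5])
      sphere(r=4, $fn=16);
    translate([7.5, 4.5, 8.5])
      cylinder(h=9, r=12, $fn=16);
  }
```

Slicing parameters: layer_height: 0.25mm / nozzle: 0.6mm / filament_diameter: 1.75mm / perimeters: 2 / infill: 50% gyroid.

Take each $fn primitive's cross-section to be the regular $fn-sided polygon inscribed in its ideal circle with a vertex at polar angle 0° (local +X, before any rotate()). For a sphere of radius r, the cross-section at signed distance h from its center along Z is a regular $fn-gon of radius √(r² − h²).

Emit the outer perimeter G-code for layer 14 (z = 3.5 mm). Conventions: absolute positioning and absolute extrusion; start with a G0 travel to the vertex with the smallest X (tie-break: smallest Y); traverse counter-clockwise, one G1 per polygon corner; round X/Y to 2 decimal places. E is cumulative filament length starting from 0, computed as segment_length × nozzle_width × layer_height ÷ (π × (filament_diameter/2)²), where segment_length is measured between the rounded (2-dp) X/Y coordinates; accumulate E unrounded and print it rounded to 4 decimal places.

At z = 3.5 mm: the sphere: section is a regular 16-gon, circumradius = √(r²−h²) = √(10²−6.5²) = 7.599; the sphere at (7, -2.5) does not reach this height (|z−center|=15.000 > r=4); the cylinder at (7.5, 4.5) does not reach this height (z outside [8.5, 17.5]); Merging all regions: only the r=10 sphere is present, so the union is just that shape — 1 connected region; (rotated 50° about Z; rotation is an isometry so areas/perimeters/island counts are preserved). The outline is a single polygon with 16 vertices. Extrusion per mm of travel: 0.6 × 0.25 / (π × 0.875²) = 0.062363. Accumulating E over each segment gives final E = 2.9585.

G0 X-7.57 Y-0.66 Z3.50
G1 X-6.74 Y-3.51 E0.1851
G1 X-4.88 Y-5.82 E0.3701
G1 X-2.29 Y-7.25 E0.5546
G1 X0.66 Y-7.57 E0.7396
G1 X3.51 Y-6.74 E0.9247
G1 X5.82 Y-4.88 E1.1097
G1 X7.25 Y-2.29 E1.2942
G1 X7.57 Y0.66 E1.4792
G1 X6.74 Y3.51 E1.6644
G1 X4.88 Y5.82 E1.8493
G1 X2.29 Y7.25 E2.0338
G1 X-0.66 Y7.57 E2.2189
G1 X-3.51 Y6.74 E2.4040
G1 X-5.82 Y4.88 E2.5889
G1 X-7.25 Y2.29 E2.7734
G1 X-7.57 Y-0.66 E2.9585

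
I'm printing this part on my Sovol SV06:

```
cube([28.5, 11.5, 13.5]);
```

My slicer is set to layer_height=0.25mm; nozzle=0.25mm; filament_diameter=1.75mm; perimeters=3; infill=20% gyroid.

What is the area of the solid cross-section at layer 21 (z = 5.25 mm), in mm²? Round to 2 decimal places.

At z = 5.25 mm: the 28.5×11.5 cube contributes its full rectangle (area 327.75 mm²). Overall, the cross-section is a single solid region. Net area = 327.75 mm².

327.75 mm²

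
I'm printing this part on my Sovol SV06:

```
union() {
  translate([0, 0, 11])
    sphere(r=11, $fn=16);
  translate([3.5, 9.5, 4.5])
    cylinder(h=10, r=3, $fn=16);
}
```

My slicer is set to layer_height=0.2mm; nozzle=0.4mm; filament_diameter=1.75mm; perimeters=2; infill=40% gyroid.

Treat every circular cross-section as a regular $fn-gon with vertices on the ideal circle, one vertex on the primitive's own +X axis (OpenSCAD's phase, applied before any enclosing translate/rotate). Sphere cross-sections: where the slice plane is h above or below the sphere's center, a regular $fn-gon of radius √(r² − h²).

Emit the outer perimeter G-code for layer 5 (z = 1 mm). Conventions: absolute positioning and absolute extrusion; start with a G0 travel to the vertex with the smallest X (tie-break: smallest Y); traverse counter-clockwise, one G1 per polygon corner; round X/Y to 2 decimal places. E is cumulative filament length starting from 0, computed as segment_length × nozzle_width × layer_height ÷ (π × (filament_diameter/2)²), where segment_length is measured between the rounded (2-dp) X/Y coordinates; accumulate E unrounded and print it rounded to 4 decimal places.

G0 X-4.58 Y0.00 Z1.00
G1 X-4.23 Y-1.75 E0.0594
G1 X-3.24 Y-3.24 E0.1189
G1 X-1.75 Y-4.23 E0.1784
G1 X0.00 Y-4.58 E0.2377
G1 X1.75 Y-4.23 E0.2971
G1 X3.24 Y-3.24 E0.3566
G1 X4.23 Y-1.75 E0.4161
G1 X4.58 Y0.00 E0.4754
G1 X4.23 Y1.75 E0.5348
G1 X3.24 Y3.24 E0.5943
G1 X1.75 Y4.23 E0.6538
G1 X0.00 Y4.58 E0.7131
G1 X-1.75 Y4.23 E0.7725
G1 X-3.24 Y3.24 E0.8320
G1 X-4.23 Y1.75 E0.8915
G1 X-4.58 Y0.00 E0.9509

At z = 1 mm: the r=11 sphere contributes a regular 16-gon of circumradius √(11²−10²) = 4.583; the cylinder at (3.5, 9.5) is not intersected at this z (z outside [4.5, 14.5]); Merging all regions: only the r=11 sphere is present, so the union is just that shape — 1 connected region. The outline is a single polygon with 16 vertices. Extrusion per mm of travel: 0.4 × 0.2 / (π × 0.875²) = 0.033260. Accumulating E over each segment gives final E = 0.9509.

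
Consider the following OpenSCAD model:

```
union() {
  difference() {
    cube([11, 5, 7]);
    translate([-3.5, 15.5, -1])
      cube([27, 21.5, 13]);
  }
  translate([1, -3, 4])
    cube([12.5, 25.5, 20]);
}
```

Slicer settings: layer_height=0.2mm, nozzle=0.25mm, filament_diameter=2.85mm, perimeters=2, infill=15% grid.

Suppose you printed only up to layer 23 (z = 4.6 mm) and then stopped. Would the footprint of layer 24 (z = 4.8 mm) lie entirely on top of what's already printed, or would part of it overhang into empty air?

Compare the two slices. At z = 4.6: the cube is present — its section is the full 11×5 rectangle (area 55.00 mm²); the 27×21.5 cube at (-3.5, 15.5) contributes its full rectangle (area 580.50 mm²); Subtracting the remaining from the first: starting from the 11×5 cube (55.00 mm²), the 27×21.5 cube at (-3.5, 15.5) misses the remaining region (no effect) — area = 55.00 mm²; the cube at (1, -3) (footprint 12.5×25.5) is included at this height (area 318.75 mm²); Merging all regions: the regions partially overlap — summed areas 373.75 mm² minus the doubly-counted overlap 50.00 mm² gives 323.75 mm² — area = 323.75 mm². At z = 4.8: the cube is present — its section is the full 11×5 rectangle (area 55.00 mm²); the 27×21.5 cube at (-3.5, 15.5) contributes its full rectangle (area 580.50 mm²); After the difference (first − rest): starting from the 11×5 cube (55.00 mm²), the 27×21.5 cube at (-3.5, 15.5) misses the remaining region (no effect) — area = 55.00 mm²; the 12.5×25.5 cube at (1, -3) contributes its full rectangle (area 318.75 mm²); Taking the union: the regions partially overlap — summed areas 373.75 mm² minus the doubly-counted overlap 50.00 mm² gives 323.75 mm² — area = 323.75 mm². Checking containment: the cross-section at z = 4.8 is a subset of the cross-section at z = 4.6.

entirely on top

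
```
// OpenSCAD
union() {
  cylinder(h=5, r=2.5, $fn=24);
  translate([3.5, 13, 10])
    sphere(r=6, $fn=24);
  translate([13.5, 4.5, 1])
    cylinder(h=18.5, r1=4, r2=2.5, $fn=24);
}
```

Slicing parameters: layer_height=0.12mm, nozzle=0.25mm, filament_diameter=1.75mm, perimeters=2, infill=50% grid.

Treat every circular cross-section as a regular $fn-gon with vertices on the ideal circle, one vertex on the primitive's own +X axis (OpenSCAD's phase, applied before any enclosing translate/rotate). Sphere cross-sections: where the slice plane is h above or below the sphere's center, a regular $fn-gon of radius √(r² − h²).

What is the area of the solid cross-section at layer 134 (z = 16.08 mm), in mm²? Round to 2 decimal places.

At z = 16.08 mm: the cylinder is not intersected at this z (z outside [0, 5]); the sphere at (3.5, 13) is absent (|z−center|=6.080 > r=6); the cone at (13.5, 4.5) (r1=4→r2=2.5) has section circumradius 2.777 here — a regular 24-gon (area = (24/2)·2.777²·sin(360°/24) = 23.96 mm²); Combining (union): only the cone at (13.5, 4.5) is present, so the union is just that shape — area = 23.96 mm². Overall, the cross-section is a single solid region. Net area = 23.96 mm².

23.96 mm²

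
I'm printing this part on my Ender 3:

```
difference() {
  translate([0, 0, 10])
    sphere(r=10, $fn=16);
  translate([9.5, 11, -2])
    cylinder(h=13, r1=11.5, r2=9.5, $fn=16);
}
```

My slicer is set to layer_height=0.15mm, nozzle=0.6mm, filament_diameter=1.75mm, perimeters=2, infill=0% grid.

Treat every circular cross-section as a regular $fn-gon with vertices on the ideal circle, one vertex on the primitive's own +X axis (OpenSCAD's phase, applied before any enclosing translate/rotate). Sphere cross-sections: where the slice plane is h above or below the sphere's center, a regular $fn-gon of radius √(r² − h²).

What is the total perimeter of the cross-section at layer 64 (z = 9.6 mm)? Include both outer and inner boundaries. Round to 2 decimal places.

At z = 9.6 mm: the r=10 sphere slices to a regular 16-gon of circumradius 9.992 (√(r²−h²) with h=0.4 from center) (perimeter = 2·16·9.992·sin(180°/16) = 62.38 mm); the cone at (9.5, 11) contributes a regular 16-gon of circumradius 9.715 (interpolated between r1=11.5 and r2=9.5 at t=0.892) (perimeter = 2·16·9.715·sin(180°/16) = 60.65 mm); After the difference (first − rest): starting from the r=10 sphere, the cone at (9.5, 11) partially overlaps it — only the 43.57 mm² overlap (of its 288.97 mm²) is removed, clipping the outline — boundary = 62.49 mm. Overall, the cross-section is a single solid region. Total boundary length (outer) = 62.49 mm.

62.49 mm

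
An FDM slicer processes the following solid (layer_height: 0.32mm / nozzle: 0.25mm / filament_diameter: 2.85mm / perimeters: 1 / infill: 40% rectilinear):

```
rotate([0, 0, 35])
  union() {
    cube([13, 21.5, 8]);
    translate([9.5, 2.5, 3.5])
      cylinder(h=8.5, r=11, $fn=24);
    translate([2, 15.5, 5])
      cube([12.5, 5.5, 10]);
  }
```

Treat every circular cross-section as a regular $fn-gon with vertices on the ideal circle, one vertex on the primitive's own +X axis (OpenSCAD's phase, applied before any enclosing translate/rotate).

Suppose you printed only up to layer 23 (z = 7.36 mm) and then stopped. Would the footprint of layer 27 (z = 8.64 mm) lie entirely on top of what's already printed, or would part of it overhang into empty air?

Compare the two slices. At z = 7.36: the cube (footprint 13×21.5) is included at this height (area 279.50 mm²); the r=11 cylinder at (9.5, 2.5) gives a regular 24-gon of circumradius 11 (constant along its height) (area = (24/2)·11.000²·sin(360°/24) = 375.81 mm²); the cube at (2, 15.5) is present — its section is the full 12.5×5.5 rectangle (area 68.75 mm²); Taking the union: the regions partially overlap — summed areas 724.06 mm² minus the doubly-counted overlap 219.32 mm² gives 504.74 mm² — area = 504.74 mm²; (whole slice rotated 35° about Z — lengths, areas and connectivity unchanged). At z = 8.64: the cube is absent (z outside [0, 8]); the cylinder at (9.5, 2.5): section is a regular 24-gon, circumradius r=11 (area = (24/2)·11.000²·sin(360°/24) = 375.81 mm²); the cube at (2, 15.5) is present — its section is the full 12.5×5.5 rectangle (area 68.75 mm²); Taking the union: the 2 present regions are separate (no shared area or edge), so areas and boundary lengths simply add and each stays a separate island — area = 444.56 mm²; (whole slice rotated 35° about Z — lengths, areas and connectivity unchanged). Checking containment: the cross-section at z = 8.64 is a subset of the cross-section at z = 7.36.

entirely on top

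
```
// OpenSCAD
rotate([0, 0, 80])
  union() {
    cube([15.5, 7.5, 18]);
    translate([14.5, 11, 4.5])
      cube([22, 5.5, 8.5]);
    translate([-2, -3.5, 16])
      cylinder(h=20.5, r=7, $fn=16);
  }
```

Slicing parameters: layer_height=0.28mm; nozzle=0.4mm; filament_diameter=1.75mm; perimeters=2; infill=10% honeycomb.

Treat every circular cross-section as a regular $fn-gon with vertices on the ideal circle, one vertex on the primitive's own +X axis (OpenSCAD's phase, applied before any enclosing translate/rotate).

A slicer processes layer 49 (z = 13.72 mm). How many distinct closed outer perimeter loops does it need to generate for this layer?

1

At z = 13.72 mm: the cube (footprint 15.5×7.5) is included at this height; the cube at (14.5, 11) does not reach this height (z outside [4.5, 13]); the cylinder at (-2, -3.5) is not intersected at this z (z outside [16, 36.5]); Merging all regions: only the 15.5×7.5 cube is present, so the union is just that shape — 1 connected region; (rotated 80° about Z; rotation is an isometry so areas/perimeters/island counts are preserved). The result has 1 disconnected region.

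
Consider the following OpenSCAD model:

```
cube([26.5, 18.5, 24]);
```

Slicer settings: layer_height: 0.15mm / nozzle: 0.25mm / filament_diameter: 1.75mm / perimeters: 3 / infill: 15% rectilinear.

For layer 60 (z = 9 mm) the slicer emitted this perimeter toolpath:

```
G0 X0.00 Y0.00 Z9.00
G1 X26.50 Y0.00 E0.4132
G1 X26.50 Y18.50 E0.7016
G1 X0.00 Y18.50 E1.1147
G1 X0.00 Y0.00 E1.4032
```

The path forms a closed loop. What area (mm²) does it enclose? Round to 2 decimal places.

Apply the shoelace formula to the sequence of (X, Y) vertices; enclosed area = 490.25 mm².

490.25 mm²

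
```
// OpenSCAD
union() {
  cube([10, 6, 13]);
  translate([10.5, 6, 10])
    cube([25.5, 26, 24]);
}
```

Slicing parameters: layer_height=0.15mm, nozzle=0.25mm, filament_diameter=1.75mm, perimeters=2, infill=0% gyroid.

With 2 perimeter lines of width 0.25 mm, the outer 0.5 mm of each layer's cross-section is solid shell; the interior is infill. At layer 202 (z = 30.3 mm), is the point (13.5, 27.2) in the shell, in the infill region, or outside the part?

At z = 30.3 mm: the cube does not reach this height (z outside [0, 13]); the cube at (10.5, 6) (footprint 25.5×26) is included at this height; Merging all regions: only the 25.5×26 cube at (10.5, 6) is present, so the union is just that shape — 1 connected region. Overall, the cross-section is a single solid region. The nearest boundary edge runs (10.50, 32.00)→(10.50, 6.00); distance from the point to it = 3.00 mm. The point is inside the cross-section and 3.00 mm from the nearest boundary — more than the 0.5 mm shell width (2 × 0.25), so it's in the infill interior.

infill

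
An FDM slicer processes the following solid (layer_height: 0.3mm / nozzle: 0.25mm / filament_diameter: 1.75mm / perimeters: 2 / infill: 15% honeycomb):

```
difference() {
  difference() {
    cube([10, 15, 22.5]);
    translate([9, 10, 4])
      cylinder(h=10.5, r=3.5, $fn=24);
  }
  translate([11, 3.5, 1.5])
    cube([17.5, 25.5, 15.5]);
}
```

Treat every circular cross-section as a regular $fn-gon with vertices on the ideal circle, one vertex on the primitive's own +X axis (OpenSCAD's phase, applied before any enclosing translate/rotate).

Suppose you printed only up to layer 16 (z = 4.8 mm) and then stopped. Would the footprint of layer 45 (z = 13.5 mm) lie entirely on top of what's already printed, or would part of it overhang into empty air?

Compare the two slices. At z = 4.8: the 10×15 cube contributes its full rectangle (area 150.00 mm²); the cylinder at (9, 10): section is a regular 24-gon, circumradius r=3.5 (area = (24/2)·3.500²·sin(360°/24) = 38.05 mm²); Taking the first minus the rest: starting from the 10×15 cube (150.00 mm²), the r=3.5 cylinder at (9, 10) partially overlaps it — only the 25.89 mm² overlap (of its 38.05 mm²) is removed, clipping the outline — area = 124.11 mm²; the 17.5×25.5 cube at (11, 3.5) contributes its full rectangle (area 446.25 mm²); Taking the first minus the rest: starting from the result so far (124.11 mm²), the 17.5×25.5 cube at (11, 3.5) misses the remaining region (no effect) — area = 124.11 mm². At z = 13.5: the cube is present — its section is the full 10×15 rectangle (area 150.00 mm²); the r=3.5 cylinder at (9, 10) gives a regular 24-gon of circumradius 3.5 (constant along its height) (area = (24/2)·3.500²·sin(360°/24) = 38.05 mm²); After the difference (first − rest): starting from the 10×15 cube (150.00 mm²), the r=3.5 cylinder at (9, 10) partially overlaps it — only the 25.89 mm² overlap (of its 38.05 mm²) is removed, clipping the outline — area = 124.11 mm²; the cube at (11, 3.5) is present — its section is the full 17.5×25.5 rectangle (area 446.25 mm²); Taking the first minus the rest: starting from that combined region (124.11 mm²), the 17.5×25.5 cube at (11, 3.5) misses the remaining region (no effect) — area = 124.11 mm². Checking containment: the cross-section at z = 13.5 is a subset of the cross-section at z = 4.8.

entirely on top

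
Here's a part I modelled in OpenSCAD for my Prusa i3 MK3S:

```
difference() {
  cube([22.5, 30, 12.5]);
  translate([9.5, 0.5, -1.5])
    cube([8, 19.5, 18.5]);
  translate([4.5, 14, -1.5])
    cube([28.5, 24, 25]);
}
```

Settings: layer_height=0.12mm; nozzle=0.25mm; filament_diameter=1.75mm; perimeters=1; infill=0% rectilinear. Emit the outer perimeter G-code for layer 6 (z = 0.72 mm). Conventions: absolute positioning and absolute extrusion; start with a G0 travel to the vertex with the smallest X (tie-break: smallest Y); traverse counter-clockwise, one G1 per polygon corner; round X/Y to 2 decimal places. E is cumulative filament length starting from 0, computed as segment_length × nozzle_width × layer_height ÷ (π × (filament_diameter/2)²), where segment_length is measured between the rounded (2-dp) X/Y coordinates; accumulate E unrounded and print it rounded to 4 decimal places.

At z = 0.72 mm: the cube (footprint 22.5×30) is included at this height; the cube at (9.5, 0.5) (footprint 8×19.5) is included at this height; the cube at (4.5, 14) is present — its section is the full 28.5×24 rectangle; Subtracting the remaining from the first: starting from the 22.5×30 cube, the 8×19.5 cube at (9.5, 0.5) lies wholly inside it (removes its full 156.00 mm² and its 55.00 mm outline becomes a hole wall); the 28.5×24 cube at (4.5, 14) partially overlaps it — only the 240.00 mm² overlap (of its 684.00 mm²) is removed, clipping the outline — 1 connected region. The outline is a single polygon with 10 vertices. Extrusion per mm of travel: 0.25 × 0.12 / (π × 0.875²) = 0.012473. Accumulating E over each segment gives final E = 1.6464.

G0 X0.00 Y0.00 Z0.72
G1 X22.50 Y0.00 E0.2806
G1 X22.50 Y14.00 E0.4552
G1 X17.50 Y14.00 E0.5176
G1 X17.50 Y0.50 E0.6860
G1 X9.50 Y0.50 E0.7858
G1 X9.50 Y14.00 E0.9542
G1 X4.50 Y14.00 E1.0165
G1 X4.50 Y30.00 E1.2161
G1 X0.00 Y30.00 E1.2722
G1 X0.00 Y0.00 E1.6464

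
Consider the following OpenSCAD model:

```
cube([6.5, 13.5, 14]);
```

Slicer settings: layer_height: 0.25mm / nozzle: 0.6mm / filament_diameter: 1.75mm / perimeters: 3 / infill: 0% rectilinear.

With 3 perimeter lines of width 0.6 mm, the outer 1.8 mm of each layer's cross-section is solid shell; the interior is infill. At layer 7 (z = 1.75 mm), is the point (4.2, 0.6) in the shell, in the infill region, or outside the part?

At z = 1.75 mm: the cube is present — its section is the full 6.5×13.5 rectangle. Overall, the cross-section is a single solid region. The nearest boundary edge runs (0.00, 0.00)→(6.50, 0.00); distance from the point to it = 0.60 mm. The point is inside the cross-section, 0.60 mm from the nearest boundary — within the 1.8 mm shell band (3 × 0.6).

shell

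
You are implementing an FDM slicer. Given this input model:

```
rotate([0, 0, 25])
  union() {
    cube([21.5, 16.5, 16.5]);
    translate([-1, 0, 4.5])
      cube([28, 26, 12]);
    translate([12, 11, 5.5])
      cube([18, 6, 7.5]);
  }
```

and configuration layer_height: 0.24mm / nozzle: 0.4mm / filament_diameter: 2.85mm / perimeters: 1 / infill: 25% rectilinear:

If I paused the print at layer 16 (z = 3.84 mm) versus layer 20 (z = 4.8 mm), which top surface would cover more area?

layer 20 (z = 4.8 mm)

Layer 16 (z = 3.84): the cube (footprint 21.5×16.5) is included at this height (area 354.75 mm²); the cube at (-1, 0) does not reach this height (z outside [4.5, 16.5]); the cube at (12, 11) is absent (z outside [5.5, 13]); Combining (union): only the 21.5×16.5 cube is present, so the union is just that shape — area = 354.75 mm²; (whole slice rotated 25° about Z — lengths, areas and connectivity unchanged). So its area = 354.75 mm². Layer 20 (z = 4.8): the 21.5×16.5 cube contributes its full rectangle (area 354.75 mm²); the cube at (-1, 0) (footprint 28×26) is included at this height (area 728.00 mm²); the cube at (12, 11) does not reach this height (z outside [5.5, 13]); Merging all regions: the 21.5×16.5 cube lies entirely inside the 28×26 cube at (-1, 0), so the union is just the 28×26 cube at (-1, 0) — area = 728.00 mm²; (rotated 25° about Z; rotation is an isometry so areas/perimeters/island counts are preserved). So its area = 728.00 mm². Layer 20 is larger (728.00 vs 354.75 mm²).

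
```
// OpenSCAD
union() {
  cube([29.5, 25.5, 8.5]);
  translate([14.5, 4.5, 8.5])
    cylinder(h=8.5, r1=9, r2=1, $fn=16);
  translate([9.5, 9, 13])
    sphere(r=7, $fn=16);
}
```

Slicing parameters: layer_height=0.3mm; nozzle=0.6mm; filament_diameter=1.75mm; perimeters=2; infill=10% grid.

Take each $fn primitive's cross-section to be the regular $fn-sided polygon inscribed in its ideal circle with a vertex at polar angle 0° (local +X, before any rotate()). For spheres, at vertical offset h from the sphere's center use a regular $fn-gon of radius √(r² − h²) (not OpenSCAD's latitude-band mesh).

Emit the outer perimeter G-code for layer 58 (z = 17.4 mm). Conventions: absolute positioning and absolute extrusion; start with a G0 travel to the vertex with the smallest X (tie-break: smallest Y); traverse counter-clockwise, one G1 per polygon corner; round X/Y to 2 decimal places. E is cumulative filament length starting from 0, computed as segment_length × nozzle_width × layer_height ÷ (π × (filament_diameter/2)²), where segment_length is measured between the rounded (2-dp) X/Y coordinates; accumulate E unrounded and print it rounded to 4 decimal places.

G0 X4.06 Y9.00 Z17.40
G1 X4.47 Y6.92 E0.1587
G1 X5.65 Y5.15 E0.3178
G1 X7.42 Y3.97 E0.4770
G1 X9.50 Y3.56 E0.6357
G1 X11.58 Y3.97 E0.7943
G1 X13.35 Y5.15 E0.9535
G1 X14.53 Y6.92 E1.1127
G1 X14.94 Y9.00 E1.2714
G1 X14.53 Y11.08 E1.4300
G1 X13.35 Y12.85 E1.5892
G1 X11.58 Y14.03 E1.7484
G1 X9.50 Y14.44 E1.9071
G1 X7.42 Y14.03 E2.0657
G1 X5.65 Y12.85 E2.2249
G1 X4.47 Y11.08 E2.3841
G1 X4.06 Y9.00 E2.5428

At z = 17.4 mm: the cube does not reach this height (z outside [0, 8.5]); the cone at (14.5, 4.5) is not intersected at this z (z outside [8.5, 17]); the r=7 sphere at (9.5, 9) contributes a regular 16-gon of circumradius √(7²−4.4²) = 5.444; Taking the union: only the r=7 sphere at (9.5, 9) is present, so the union is just that shape — 1 connected region. The outline is a single polygon with 16 vertices. Extrusion per mm of travel: 0.6 × 0.3 / (π × 0.875²) = 0.074835. Accumulating E over each segment gives final E = 2.5428.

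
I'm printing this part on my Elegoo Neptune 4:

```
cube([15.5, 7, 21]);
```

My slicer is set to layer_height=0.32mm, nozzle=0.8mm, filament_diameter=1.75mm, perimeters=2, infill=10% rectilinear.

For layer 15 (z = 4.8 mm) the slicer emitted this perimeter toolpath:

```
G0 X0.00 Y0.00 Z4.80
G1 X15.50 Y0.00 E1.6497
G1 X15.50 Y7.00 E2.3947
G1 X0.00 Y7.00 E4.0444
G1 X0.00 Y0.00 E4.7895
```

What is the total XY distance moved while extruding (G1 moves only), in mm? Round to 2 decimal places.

45.00 mm

Sum the Euclidean lengths of each G1 segment: total = 45.00 mm.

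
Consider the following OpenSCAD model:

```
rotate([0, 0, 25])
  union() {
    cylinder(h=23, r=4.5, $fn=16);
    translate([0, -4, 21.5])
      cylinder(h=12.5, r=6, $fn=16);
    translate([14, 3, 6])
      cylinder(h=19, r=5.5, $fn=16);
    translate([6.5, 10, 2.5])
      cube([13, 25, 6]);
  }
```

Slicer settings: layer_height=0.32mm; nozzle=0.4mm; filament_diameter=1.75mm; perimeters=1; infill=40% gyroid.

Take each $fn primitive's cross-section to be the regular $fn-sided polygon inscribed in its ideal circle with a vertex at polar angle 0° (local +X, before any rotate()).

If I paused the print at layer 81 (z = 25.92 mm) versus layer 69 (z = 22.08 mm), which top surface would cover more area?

Layer 81 (z = 25.92): the cylinder does not reach this height (z outside [0, 23]); the cylinder at (0, -4): section is a regular 16-gon, circumradius r=6 (area = (16/2)·6.000²·sin(360°/16) = 110.21 mm²); the cylinder at (14, 3) is not intersected at this z (z outside [6, 25]); the cube at (6.5, 10) is absent (z outside [2.5, 8.5]); Taking the union: only the r=6 cylinder at (0, -4) is present, so the union is just that shape — area = 110.21 mm²; (whole slice rotated 25° about Z — lengths, areas and connectivity unchanged). So its area = 110.21 mm². Layer 69 (z = 22.08): the cylinder: section is a regular 16-gon, circumradius r=4.5 (area = (16/2)·4.500²·sin(360°/16) = 61.99 mm²); the cylinder at (0, -4): section is a regular 16-gon, circumradius r=6 (area = (16/2)·6.000²·sin(360°/16) = 110.21 mm²); the r=5.5 cylinder at (14, 3) contributes a regular 16-gon of circumradius 5.5 (area = (16/2)·5.500²·sin(360°/16) = 92.61 mm²); the cube at (6.5, 10) is not intersected at this z (z outside [2.5, 8.5]); Taking the union: the regions partially overlap — summed areas 264.82 mm² minus the doubly-counted overlap 42.64 mm² gives 222.18 mm² — area = 222.18 mm²; (whole slice rotated 25° about Z — lengths, areas and connectivity unchanged). So its area = 222.18 mm². Layer 69 is larger (222.18 vs 110.21 mm²).

layer 69 (z = 22.08 mm)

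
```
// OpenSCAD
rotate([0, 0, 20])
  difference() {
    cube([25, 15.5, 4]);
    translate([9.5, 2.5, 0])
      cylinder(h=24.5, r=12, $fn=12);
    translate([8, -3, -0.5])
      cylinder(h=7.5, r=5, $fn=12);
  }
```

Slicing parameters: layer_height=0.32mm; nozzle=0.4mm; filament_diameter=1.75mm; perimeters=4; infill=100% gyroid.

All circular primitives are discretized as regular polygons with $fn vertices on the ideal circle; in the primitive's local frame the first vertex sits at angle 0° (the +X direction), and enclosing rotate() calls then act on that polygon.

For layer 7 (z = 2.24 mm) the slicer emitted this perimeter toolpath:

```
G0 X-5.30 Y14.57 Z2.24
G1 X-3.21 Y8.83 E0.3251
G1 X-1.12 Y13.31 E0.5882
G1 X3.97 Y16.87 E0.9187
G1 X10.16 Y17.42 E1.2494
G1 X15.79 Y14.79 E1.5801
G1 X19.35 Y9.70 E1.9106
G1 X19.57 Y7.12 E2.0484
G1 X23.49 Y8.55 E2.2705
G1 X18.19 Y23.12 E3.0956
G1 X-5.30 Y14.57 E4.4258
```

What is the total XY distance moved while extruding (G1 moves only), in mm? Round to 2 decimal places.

Sum the Euclidean lengths of each G1 segment: total = 83.17 mm.

83.17 mm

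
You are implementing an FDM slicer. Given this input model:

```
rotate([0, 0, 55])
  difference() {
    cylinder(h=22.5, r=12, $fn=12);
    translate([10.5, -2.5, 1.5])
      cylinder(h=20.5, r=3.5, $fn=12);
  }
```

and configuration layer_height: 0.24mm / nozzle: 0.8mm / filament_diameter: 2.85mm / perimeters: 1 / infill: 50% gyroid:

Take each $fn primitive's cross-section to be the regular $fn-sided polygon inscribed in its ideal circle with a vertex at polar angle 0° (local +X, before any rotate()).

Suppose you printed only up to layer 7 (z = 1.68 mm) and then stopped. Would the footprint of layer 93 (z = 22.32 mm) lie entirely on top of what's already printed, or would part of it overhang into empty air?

Compare the two slices. At z = 1.68: the cylinder: section is a regular 12-gon, circumradius r=12 (area = (12/2)·12.000²·sin(360°/12) = 432.00 mm²); the r=3.5 cylinder at (10.5, -2.5) contributes a regular 12-gon of circumradius 3.5 (area = (12/2)·3.500²·sin(360°/12) = 36.75 mm²); Taking the first minus the rest: starting from the r=12 cylinder (432.00 mm²), the r=3.5 cylinder at (10.5, -2.5) partially overlaps it — only the 23.70 mm² overlap (of its 36.75 mm²) is removed, clipping the outline — area = 408.30 mm²; (rotated 55° about Z; rotation is an isometry so areas/perimeters/island counts are preserved). At z = 22.32: the cylinder: section is a regular 12-gon, circumradius r=12 (area = (12/2)·12.000²·sin(360°/12) = 432.00 mm²); the cylinder at (10.5, -2.5) is not intersected at this z (z outside [1.5, 22]); After the difference (first − rest): none of the subtracted shapes is present at this height, so the r=12 cylinder is unchanged — area = 432.00 mm²; (rotated 55° about Z; rotation is an isometry so areas/perimeters/island counts are preserved). Checking containment: at z = 22.32 the cross-section extends beyond the z = 1.68 cross-section by about 23.70 mm².

part overhangs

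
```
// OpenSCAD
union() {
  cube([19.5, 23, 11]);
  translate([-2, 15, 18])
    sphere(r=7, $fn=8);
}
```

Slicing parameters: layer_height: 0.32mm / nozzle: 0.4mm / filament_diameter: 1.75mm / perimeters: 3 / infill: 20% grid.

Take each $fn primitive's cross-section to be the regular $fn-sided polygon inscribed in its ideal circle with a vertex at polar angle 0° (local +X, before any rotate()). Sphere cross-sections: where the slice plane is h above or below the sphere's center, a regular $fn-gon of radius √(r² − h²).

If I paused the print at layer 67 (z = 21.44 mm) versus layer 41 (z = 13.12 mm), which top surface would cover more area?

Layer 67 (z = 21.44): the cube is not intersected at this z (z outside [0, 11]); the r=7 sphere at (-2, 15) slices to a regular 8-gon of circumradius 6.096 (√(r²−h²) with h=3.44 from center) (area = (8/2)·6.096²·sin(360°/8) = 105.12 mm²); Combining (union): only the r=7 sphere at (-2, 15) is present, so the union is just that shape — area = 105.12 mm². So its area = 105.12 mm². Layer 41 (z = 13.12): the cube does not reach this height (z outside [0, 11]); the sphere at (-2, 15): section is a regular 8-gon, circumradius = √(r²−h²) = √(7²−4.88²) = 5.019 (area = (8/2)·5.019²·sin(360°/8) = 71.24 mm²); Merging all regions: only the r=7 sphere at (-2, 15) is present, so the union is just that shape — area = 71.24 mm². So its area = 71.24 mm². Layer 67 is larger (105.12 vs 71.24 mm²).

layer 67 (z = 21.44 mm)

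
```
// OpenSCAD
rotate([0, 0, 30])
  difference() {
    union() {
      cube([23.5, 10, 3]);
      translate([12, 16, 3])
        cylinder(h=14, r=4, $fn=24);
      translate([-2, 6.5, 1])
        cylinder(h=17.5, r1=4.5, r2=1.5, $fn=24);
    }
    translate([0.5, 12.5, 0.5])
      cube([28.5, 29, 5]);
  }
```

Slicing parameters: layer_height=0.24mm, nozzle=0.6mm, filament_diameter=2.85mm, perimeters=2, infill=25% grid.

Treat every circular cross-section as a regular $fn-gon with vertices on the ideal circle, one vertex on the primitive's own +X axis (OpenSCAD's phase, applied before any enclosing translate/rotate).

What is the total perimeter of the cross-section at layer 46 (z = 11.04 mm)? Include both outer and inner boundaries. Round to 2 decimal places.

42.47 mm

At z = 11.04 mm: the cube does not reach this height (z outside [0, 3]); the r=4 cylinder at (12, 16) contributes a regular 24-gon of circumradius 4 (perimeter = 2·24·4.000·sin(180°/24) = 25.06 mm); the cone at (-2, 6.5) (r1=4.5→r2=1.5) has section circumradius 2.779 here — a regular 24-gon (perimeter = 2·24·2.779·sin(180°/24) = 17.41 mm); Merging all regions: the 2 present regions are separate (no shared area or edge), so areas and boundary lengths simply add and each stays a separate island — boundary = 42.47 mm; the cube at (0.5, 12.5) does not reach this height (z outside [0.5, 5.5]); After the difference (first − rest): none of the subtracted shapes is present at this height, so that combined region is unchanged — boundary = 42.47 mm; (whole slice rotated 30° about Z — lengths, areas and connectivity unchanged). Overall, the cross-section has 2 separate islands. Total boundary length (outer) = 42.47 mm.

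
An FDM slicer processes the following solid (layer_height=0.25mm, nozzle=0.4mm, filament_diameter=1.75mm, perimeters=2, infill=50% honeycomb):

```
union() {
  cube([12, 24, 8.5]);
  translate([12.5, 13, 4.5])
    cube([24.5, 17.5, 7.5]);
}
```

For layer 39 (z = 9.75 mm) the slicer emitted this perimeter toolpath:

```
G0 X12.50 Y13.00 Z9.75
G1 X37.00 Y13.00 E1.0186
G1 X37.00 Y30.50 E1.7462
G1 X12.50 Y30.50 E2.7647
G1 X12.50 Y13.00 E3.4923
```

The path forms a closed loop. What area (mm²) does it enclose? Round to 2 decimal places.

428.75 mm²

Apply the shoelace formula to the sequence of (X, Y) vertices; enclosed area = 428.75 mm².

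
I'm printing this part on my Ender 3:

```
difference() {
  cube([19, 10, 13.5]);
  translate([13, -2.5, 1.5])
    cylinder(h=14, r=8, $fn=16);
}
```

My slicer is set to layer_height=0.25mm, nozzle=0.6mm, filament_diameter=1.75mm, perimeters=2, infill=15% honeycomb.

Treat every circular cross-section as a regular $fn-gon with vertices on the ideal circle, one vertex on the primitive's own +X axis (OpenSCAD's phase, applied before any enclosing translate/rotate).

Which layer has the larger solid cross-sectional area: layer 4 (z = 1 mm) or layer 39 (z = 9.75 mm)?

layer 4 (z = 1 mm)

Layer 4 (z = 1): the cube (footprint 19×10) is included at this height (area 190.00 mm²); the cylinder at (13, -2.5) is not intersected at this z (z outside [1.5, 15.5]); Taking the first minus the rest: none of the subtracted shapes is present at this height, so the 19×10 cube is unchanged — area = 190.00 mm². So its area = 190.00 mm². Layer 39 (z = 9.75): the 19×10 cube contributes its full rectangle (area 190.00 mm²); the r=8 cylinder at (13, -2.5) gives a regular 16-gon of circumradius 8 (constant along its height) (area = (16/2)·8.000²·sin(360°/16) = 195.93 mm²); Taking the first minus the rest: starting from the 19×10 cube (190.00 mm²), the r=8 cylinder at (13, -2.5) partially overlaps it — only the 56.95 mm² overlap (of its 195.93 mm²) is removed, clipping the outline — area = 133.05 mm². So its area = 133.05 mm². Layer 4 is larger (190.00 vs 133.05 mm²).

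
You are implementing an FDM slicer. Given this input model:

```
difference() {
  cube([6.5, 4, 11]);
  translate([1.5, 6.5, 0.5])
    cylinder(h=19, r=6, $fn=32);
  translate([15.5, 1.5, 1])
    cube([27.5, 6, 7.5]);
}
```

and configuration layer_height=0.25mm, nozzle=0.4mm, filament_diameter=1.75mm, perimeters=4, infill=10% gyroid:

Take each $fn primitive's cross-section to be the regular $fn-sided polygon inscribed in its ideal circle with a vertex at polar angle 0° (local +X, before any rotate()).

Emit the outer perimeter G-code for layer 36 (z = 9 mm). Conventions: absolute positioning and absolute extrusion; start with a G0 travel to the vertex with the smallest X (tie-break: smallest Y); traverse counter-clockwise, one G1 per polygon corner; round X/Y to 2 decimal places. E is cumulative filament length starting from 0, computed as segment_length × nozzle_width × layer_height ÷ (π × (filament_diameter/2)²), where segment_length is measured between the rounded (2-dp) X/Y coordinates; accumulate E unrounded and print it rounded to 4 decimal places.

At z = 9 mm: the cube is present — its section is the full 6.5×4 rectangle; the r=6 cylinder at (1.5, 6.5) contributes a regular 32-gon of circumradius 6; the cube at (15.5, 1.5) is absent (z outside [1, 8.5]); After the difference (first − rest): starting from the 6.5×4 cube, the r=6 cylinder at (1.5, 6.5) partially overlaps it — only the 18.54 mm² overlap (of its 112.37 mm²) is removed, clipping the outline — 1 connected region. The outline is a single polygon with 11 vertices. Extrusion per mm of travel: 0.4 × 0.25 / (π × 0.875²) = 0.041575. Accumulating E over each segment gives final E = 0.7415.

G0 X0.00 Y0.00 Z9.00
G1 X6.50 Y0.00 E0.2702
G1 X6.50 Y3.19 E0.4029
G1 X6.49 Y3.17 E0.4038
G1 X5.74 Y2.26 E0.4528
G1 X4.83 Y1.51 E0.5018
G1 X3.80 Y0.96 E0.5504
G1 X2.67 Y0.62 E0.5995
G1 X1.50 Y0.50 E0.6484
G1 X0.33 Y0.62 E0.6972
G1 X0.00 Y0.72 E0.7116
G1 X0.00 Y0.00 E0.7415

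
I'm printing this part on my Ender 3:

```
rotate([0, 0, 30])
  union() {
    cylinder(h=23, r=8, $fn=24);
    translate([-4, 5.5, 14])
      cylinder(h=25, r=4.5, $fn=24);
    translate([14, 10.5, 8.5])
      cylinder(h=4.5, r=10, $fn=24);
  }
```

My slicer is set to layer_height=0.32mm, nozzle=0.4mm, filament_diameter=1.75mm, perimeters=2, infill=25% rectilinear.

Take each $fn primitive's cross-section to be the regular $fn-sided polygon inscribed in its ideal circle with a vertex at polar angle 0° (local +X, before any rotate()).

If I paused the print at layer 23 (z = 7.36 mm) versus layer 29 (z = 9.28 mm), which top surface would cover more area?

Layer 23 (z = 7.36): the cylinder: section is a regular 24-gon, circumradius r=8 (area = (24/2)·8.000²·sin(360°/24) = 198.77 mm²); the cylinder at (-4, 5.5) is absent (z outside [14, 39]); the cylinder at (14, 10.5) is not intersected at this z (z outside [8.5, 13]); Taking the union: only the r=8 cylinder is present, so the union is just that shape — area = 198.77 mm²; (whole slice rotated 30° about Z — lengths, areas and connectivity unchanged). So its area = 198.77 mm². Layer 29 (z = 9.28): the r=8 cylinder contributes a regular 24-gon of circumradius 8 (area = (24/2)·8.000²·sin(360°/24) = 198.77 mm²); the cylinder at (-4, 5.5) is not intersected at this z (z outside [14, 39]); the r=10 cylinder at (14, 10.5) gives a regular 24-gon of circumradius 10 (constant along its height) (area = (24/2)·10.000²·sin(360°/24) = 310.58 mm²); Merging all regions: the regions partially overlap — summed areas 509.36 mm² minus the doubly-counted overlap 1.03 mm² gives 508.33 mm² — area = 508.33 mm²; (whole slice rotated 30° about Z — lengths, areas and connectivity unchanged). So its area = 508.33 mm². Layer 29 is larger (508.33 vs 198.77 mm²).

layer 29 (z = 9.28 mm)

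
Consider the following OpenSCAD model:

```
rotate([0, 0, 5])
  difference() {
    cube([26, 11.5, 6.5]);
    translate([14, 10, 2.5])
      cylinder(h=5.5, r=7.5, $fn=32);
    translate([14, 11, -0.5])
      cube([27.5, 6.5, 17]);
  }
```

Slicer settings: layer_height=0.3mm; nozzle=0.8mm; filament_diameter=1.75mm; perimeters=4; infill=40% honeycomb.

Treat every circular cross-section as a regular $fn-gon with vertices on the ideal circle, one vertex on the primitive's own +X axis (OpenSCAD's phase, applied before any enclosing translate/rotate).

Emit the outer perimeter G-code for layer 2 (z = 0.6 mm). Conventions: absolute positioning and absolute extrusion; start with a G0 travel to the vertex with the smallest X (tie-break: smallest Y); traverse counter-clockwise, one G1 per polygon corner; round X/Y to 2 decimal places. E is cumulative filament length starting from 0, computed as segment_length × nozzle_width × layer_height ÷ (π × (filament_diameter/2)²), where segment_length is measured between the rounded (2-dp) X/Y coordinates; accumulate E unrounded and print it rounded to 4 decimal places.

G0 X-1.00 Y11.46 Z0.60
G1 X0.00 Y0.00 E1.1478
G1 X25.90 Y2.27 E3.7420
G1 X24.94 Y13.22 E4.8388
G1 X12.99 Y12.18 E6.0357
G1 X12.94 Y12.68 E6.0859
G1 X-1.00 Y11.46 E7.4821

At z = 0.6 mm: the cube is present — its section is the full 26×11.5 rectangle; the cylinder at (14, 10) does not reach this height (z outside [2.5, 8]); the cube at (14, 11) (footprint 27.5×6.5) is included at this height; Subtracting the remaining from the first: starting from the 26×11.5 cube, the 27.5×6.5 cube at (14, 11) partially overlaps it — only the 6.00 mm² overlap (of its 178.75 mm²) is removed, clipping the outline — 1 connected region; (whole slice rotated 5° about Z — lengths, areas and connectivity unchanged). The outline is a single polygon with 6 vertices. Extrusion per mm of travel: 0.8 × 0.3 / (π × 0.875²) = 0.099780. Accumulating E over each segment gives final E = 7.4821.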